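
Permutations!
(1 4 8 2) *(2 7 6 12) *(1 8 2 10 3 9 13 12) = (1 4 2 8 7 6)(3 9 13 12 10) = [0, 4, 8, 9, 2, 5, 1, 6, 7, 13, 3, 11, 10, 12]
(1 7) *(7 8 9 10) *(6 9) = (1 8 6 9 10 7) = [0, 8, 2, 3, 4, 5, 9, 1, 6, 10, 7]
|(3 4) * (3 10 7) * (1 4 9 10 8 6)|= |(1 4 8 6)(3 9 10 7)|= 4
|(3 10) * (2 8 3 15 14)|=|(2 8 3 10 15 14)|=6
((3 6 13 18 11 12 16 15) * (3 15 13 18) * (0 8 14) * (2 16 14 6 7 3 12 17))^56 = ((0 8 6 18 11 17 2 16 13 12 14)(3 7))^56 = (0 8 6 18 11 17 2 16 13 12 14)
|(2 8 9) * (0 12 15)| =3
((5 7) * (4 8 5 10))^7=((4 8 5 7 10))^7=(4 5 10 8 7)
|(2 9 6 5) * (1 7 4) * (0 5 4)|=8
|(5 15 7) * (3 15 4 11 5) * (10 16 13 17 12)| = 15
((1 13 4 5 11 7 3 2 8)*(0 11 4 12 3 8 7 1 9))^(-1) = ((0 11 1 13 12 3 2 7 8 9)(4 5))^(-1) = (0 9 8 7 2 3 12 13 1 11)(4 5)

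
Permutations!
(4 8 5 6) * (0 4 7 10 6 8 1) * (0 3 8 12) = [4, 3, 2, 8, 1, 12, 7, 10, 5, 9, 6, 11, 0] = (0 4 1 3 8 5 12)(6 7 10)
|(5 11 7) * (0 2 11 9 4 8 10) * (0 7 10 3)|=|(0 2 11 10 7 5 9 4 8 3)|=10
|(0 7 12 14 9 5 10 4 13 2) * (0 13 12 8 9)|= 18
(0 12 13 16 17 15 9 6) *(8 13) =[12, 1, 2, 3, 4, 5, 0, 7, 13, 6, 10, 11, 8, 16, 14, 9, 17, 15] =(0 12 8 13 16 17 15 9 6)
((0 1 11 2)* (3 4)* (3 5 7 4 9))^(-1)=(0 2 11 1)(3 9)(4 7 5)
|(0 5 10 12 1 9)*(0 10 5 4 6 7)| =4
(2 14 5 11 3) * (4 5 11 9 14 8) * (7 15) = (2 8 4 5 9 14 11 3)(7 15) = [0, 1, 8, 2, 5, 9, 6, 15, 4, 14, 10, 3, 12, 13, 11, 7]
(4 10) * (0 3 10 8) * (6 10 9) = (0 3 9 6 10 4 8) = [3, 1, 2, 9, 8, 5, 10, 7, 0, 6, 4]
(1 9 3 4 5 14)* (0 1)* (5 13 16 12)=(0 1 9 3 4 13 16 12 5 14)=[1, 9, 2, 4, 13, 14, 6, 7, 8, 3, 10, 11, 5, 16, 0, 15, 12]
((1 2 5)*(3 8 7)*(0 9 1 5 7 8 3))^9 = ((0 9 1 2 7))^9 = (0 7 2 1 9)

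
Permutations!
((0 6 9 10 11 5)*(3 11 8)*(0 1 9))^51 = (0 6)(1 10 3 5 9 8 11)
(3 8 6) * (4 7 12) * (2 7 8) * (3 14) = (2 7 12 4 8 6 14 3) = [0, 1, 7, 2, 8, 5, 14, 12, 6, 9, 10, 11, 4, 13, 3]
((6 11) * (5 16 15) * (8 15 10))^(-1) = ((5 16 10 8 15)(6 11))^(-1) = (5 15 8 10 16)(6 11)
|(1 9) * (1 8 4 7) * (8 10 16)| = |(1 9 10 16 8 4 7)| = 7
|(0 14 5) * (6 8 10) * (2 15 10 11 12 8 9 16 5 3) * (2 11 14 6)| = 15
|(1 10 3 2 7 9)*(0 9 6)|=|(0 9 1 10 3 2 7 6)|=8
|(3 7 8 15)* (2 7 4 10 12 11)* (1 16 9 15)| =|(1 16 9 15 3 4 10 12 11 2 7 8)| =12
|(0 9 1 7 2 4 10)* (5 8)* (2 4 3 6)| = 6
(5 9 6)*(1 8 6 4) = (1 8 6 5 9 4) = [0, 8, 2, 3, 1, 9, 5, 7, 6, 4]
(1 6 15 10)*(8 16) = (1 6 15 10)(8 16) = [0, 6, 2, 3, 4, 5, 15, 7, 16, 9, 1, 11, 12, 13, 14, 10, 8]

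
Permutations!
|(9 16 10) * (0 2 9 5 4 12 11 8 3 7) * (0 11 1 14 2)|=|(1 14 2 9 16 10 5 4 12)(3 7 11 8)|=36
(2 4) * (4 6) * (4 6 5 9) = [0, 1, 5, 3, 2, 9, 6, 7, 8, 4] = (2 5 9 4)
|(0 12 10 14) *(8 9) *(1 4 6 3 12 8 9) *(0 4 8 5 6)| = 8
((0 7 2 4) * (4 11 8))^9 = (0 11)(2 4)(7 8)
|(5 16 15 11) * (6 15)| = |(5 16 6 15 11)| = 5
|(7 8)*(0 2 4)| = 6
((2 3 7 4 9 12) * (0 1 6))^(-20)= (0 1 6)(2 9 7)(3 12 4)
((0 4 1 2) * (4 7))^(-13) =(0 4 2 7 1)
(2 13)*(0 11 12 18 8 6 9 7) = (0 11 12 18 8 6 9 7)(2 13) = [11, 1, 13, 3, 4, 5, 9, 0, 6, 7, 10, 12, 18, 2, 14, 15, 16, 17, 8]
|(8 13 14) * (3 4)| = |(3 4)(8 13 14)| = 6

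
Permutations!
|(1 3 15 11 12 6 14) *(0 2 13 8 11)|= |(0 2 13 8 11 12 6 14 1 3 15)|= 11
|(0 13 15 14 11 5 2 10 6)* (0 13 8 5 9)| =|(0 8 5 2 10 6 13 15 14 11 9)| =11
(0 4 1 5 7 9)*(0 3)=[4, 5, 2, 0, 1, 7, 6, 9, 8, 3]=(0 4 1 5 7 9 3)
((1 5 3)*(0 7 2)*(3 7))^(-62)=((0 3 1 5 7 2))^(-62)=(0 7 1)(2 5 3)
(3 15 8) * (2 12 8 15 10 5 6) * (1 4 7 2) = (15)(1 4 7 2 12 8 3 10 5 6) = [0, 4, 12, 10, 7, 6, 1, 2, 3, 9, 5, 11, 8, 13, 14, 15]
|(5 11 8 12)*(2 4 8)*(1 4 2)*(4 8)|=5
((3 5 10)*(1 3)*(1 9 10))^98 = (10)(1 5 3)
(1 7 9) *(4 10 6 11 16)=(1 7 9)(4 10 6 11 16)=[0, 7, 2, 3, 10, 5, 11, 9, 8, 1, 6, 16, 12, 13, 14, 15, 4]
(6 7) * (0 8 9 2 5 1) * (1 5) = (0 8 9 2 1)(6 7) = [8, 0, 1, 3, 4, 5, 7, 6, 9, 2]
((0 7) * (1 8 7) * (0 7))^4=((0 1 8))^4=(0 1 8)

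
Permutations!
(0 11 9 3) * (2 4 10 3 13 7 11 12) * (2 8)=(0 12 8 2 4 10 3)(7 11 9 13)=[12, 1, 4, 0, 10, 5, 6, 11, 2, 13, 3, 9, 8, 7]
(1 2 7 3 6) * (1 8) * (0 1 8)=[1, 2, 7, 6, 4, 5, 0, 3, 8]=(8)(0 1 2 7 3 6)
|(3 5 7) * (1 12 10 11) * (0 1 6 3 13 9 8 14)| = |(0 1 12 10 11 6 3 5 7 13 9 8 14)| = 13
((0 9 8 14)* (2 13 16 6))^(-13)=(0 14 8 9)(2 6 16 13)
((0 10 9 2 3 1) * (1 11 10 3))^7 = (11)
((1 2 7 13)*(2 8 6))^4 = (1 7 6)(2 8 13) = ((1 8 6 2 7 13))^4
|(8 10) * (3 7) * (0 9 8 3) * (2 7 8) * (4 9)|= |(0 4 9 2 7)(3 8 10)|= 15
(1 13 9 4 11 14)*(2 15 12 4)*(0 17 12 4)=[17, 13, 15, 3, 11, 5, 6, 7, 8, 2, 10, 14, 0, 9, 1, 4, 16, 12]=(0 17 12)(1 13 9 2 15 4 11 14)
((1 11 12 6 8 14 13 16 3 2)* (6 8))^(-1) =((1 11 12 8 14 13 16 3 2))^(-1) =(1 2 3 16 13 14 8 12 11)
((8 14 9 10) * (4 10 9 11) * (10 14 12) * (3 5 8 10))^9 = (14)(3 5 8 12)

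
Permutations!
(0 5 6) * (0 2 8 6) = (0 5)(2 8 6) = [5, 1, 8, 3, 4, 0, 2, 7, 6]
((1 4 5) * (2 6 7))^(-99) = (7)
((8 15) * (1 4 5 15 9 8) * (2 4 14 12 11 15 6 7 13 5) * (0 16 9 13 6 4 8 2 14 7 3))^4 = ((0 16 9 2 8 13 5 4 14 12 11 15 1 7 6 3))^4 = (0 8 14 1)(2 4 15 3)(5 11 6 9)(7 16 13 12)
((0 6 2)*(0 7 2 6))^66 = (7)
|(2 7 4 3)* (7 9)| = |(2 9 7 4 3)| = 5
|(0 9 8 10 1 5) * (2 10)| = 7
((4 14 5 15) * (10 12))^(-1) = ((4 14 5 15)(10 12))^(-1) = (4 15 5 14)(10 12)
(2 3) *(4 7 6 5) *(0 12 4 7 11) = (0 12 4 11)(2 3)(5 7 6) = [12, 1, 3, 2, 11, 7, 5, 6, 8, 9, 10, 0, 4]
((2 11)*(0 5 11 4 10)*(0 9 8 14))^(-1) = ((0 5 11 2 4 10 9 8 14))^(-1) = (0 14 8 9 10 4 2 11 5)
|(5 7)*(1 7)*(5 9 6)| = 5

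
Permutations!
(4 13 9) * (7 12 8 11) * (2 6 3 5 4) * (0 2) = (0 2 6 3 5 4 13 9)(7 12 8 11) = [2, 1, 6, 5, 13, 4, 3, 12, 11, 0, 10, 7, 8, 9]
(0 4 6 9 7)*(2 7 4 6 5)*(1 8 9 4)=(0 6 4 5 2 7)(1 8 9)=[6, 8, 7, 3, 5, 2, 4, 0, 9, 1]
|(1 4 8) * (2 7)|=|(1 4 8)(2 7)|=6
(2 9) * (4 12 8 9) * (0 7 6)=(0 7 6)(2 4 12 8 9)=[7, 1, 4, 3, 12, 5, 0, 6, 9, 2, 10, 11, 8]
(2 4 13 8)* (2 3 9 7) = (2 4 13 8 3 9 7) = [0, 1, 4, 9, 13, 5, 6, 2, 3, 7, 10, 11, 12, 8]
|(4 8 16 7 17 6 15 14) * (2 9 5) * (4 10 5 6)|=|(2 9 6 15 14 10 5)(4 8 16 7 17)|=35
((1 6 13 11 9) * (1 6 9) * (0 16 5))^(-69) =((0 16 5)(1 9 6 13 11))^(-69) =(16)(1 9 6 13 11)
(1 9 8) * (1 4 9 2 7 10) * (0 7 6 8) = (0 7 10 1 2 6 8 4 9) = [7, 2, 6, 3, 9, 5, 8, 10, 4, 0, 1]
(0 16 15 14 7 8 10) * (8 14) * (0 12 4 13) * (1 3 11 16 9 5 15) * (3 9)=(0 3 11 16 1 9 5 15 8 10 12 4 13)(7 14)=[3, 9, 2, 11, 13, 15, 6, 14, 10, 5, 12, 16, 4, 0, 7, 8, 1]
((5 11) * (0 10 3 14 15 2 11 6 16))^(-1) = (0 16 6 5 11 2 15 14 3 10)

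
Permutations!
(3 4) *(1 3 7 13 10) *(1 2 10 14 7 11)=[0, 3, 10, 4, 11, 5, 6, 13, 8, 9, 2, 1, 12, 14, 7]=(1 3 4 11)(2 10)(7 13 14)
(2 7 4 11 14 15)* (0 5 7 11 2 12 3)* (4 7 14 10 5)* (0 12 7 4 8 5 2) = (0 8 5 14 15 7 4)(2 11 10)(3 12) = [8, 1, 11, 12, 0, 14, 6, 4, 5, 9, 2, 10, 3, 13, 15, 7]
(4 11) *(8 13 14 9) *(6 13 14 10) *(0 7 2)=(0 7 2)(4 11)(6 13 10)(8 14 9)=[7, 1, 0, 3, 11, 5, 13, 2, 14, 8, 6, 4, 12, 10, 9]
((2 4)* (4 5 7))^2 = (2 7)(4 5)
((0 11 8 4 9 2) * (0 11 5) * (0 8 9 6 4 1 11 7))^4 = ((0 5 8 1 11 9 2 7)(4 6))^4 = (0 11)(1 7)(2 8)(5 9)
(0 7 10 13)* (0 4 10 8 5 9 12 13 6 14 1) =(0 7 8 5 9 12 13 4 10 6 14 1) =[7, 0, 2, 3, 10, 9, 14, 8, 5, 12, 6, 11, 13, 4, 1]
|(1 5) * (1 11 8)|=|(1 5 11 8)|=4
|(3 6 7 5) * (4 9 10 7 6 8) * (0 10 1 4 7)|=12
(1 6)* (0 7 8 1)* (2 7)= [2, 6, 7, 3, 4, 5, 0, 8, 1]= (0 2 7 8 1 6)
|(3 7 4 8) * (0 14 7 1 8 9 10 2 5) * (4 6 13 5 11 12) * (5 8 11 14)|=|(0 5)(1 11 12 4 9 10 2 14 7 6 13 8 3)|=26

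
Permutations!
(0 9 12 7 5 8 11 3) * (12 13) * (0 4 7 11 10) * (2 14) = (0 9 13 12 11 3 4 7 5 8 10)(2 14) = [9, 1, 14, 4, 7, 8, 6, 5, 10, 13, 0, 3, 11, 12, 2]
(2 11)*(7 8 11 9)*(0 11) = (0 11 2 9 7 8) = [11, 1, 9, 3, 4, 5, 6, 8, 0, 7, 10, 2]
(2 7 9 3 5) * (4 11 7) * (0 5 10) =[5, 1, 4, 10, 11, 2, 6, 9, 8, 3, 0, 7] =(0 5 2 4 11 7 9 3 10)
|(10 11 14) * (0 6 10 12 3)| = |(0 6 10 11 14 12 3)| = 7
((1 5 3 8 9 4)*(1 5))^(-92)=(3 4 8 5 9)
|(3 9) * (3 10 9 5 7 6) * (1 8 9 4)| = |(1 8 9 10 4)(3 5 7 6)| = 20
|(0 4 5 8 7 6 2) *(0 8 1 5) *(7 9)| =|(0 4)(1 5)(2 8 9 7 6)| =10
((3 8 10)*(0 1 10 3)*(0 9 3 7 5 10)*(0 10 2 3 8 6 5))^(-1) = (0 7 8 9 10 1)(2 5 6 3)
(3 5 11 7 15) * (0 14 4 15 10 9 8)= (0 14 4 15 3 5 11 7 10 9 8)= [14, 1, 2, 5, 15, 11, 6, 10, 0, 8, 9, 7, 12, 13, 4, 3]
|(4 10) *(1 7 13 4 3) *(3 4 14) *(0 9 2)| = 30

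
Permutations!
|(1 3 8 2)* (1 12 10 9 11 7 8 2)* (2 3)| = |(1 2 12 10 9 11 7 8)| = 8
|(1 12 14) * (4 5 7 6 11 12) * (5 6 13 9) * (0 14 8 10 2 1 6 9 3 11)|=12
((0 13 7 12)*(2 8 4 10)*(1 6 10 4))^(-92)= ((0 13 7 12)(1 6 10 2 8))^(-92)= (13)(1 2 6 8 10)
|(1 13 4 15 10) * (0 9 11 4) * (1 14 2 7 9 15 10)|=28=|(0 15 1 13)(2 7 9 11 4 10 14)|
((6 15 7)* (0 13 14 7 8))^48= ((0 13 14 7 6 15 8))^48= (0 8 15 6 7 14 13)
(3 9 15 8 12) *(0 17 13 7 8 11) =[17, 1, 2, 9, 4, 5, 6, 8, 12, 15, 10, 0, 3, 7, 14, 11, 16, 13] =(0 17 13 7 8 12 3 9 15 11)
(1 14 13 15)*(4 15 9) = (1 14 13 9 4 15) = [0, 14, 2, 3, 15, 5, 6, 7, 8, 4, 10, 11, 12, 9, 13, 1]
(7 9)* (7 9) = (9) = [0, 1, 2, 3, 4, 5, 6, 7, 8, 9]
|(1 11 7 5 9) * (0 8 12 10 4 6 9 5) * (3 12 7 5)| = |(0 8 7)(1 11 5 3 12 10 4 6 9)| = 9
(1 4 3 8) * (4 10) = (1 10 4 3 8) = [0, 10, 2, 8, 3, 5, 6, 7, 1, 9, 4]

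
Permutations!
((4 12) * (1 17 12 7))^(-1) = (1 7 4 12 17) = ((1 17 12 4 7))^(-1)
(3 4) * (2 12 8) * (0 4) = (0 4 3)(2 12 8) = [4, 1, 12, 0, 3, 5, 6, 7, 2, 9, 10, 11, 8]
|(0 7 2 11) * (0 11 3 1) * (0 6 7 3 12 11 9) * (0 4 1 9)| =10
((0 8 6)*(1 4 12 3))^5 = ((0 8 6)(1 4 12 3))^5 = (0 6 8)(1 4 12 3)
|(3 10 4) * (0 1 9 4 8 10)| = |(0 1 9 4 3)(8 10)| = 10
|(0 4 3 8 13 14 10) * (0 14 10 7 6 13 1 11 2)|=|(0 4 3 8 1 11 2)(6 13 10 14 7)|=35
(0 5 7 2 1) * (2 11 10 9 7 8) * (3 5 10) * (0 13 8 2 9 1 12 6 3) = (0 10 1 13 8 9 7 11)(2 12 6 3 5) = [10, 13, 12, 5, 4, 2, 3, 11, 9, 7, 1, 0, 6, 8]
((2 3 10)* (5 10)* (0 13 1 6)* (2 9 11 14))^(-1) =((0 13 1 6)(2 3 5 10 9 11 14))^(-1) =(0 6 1 13)(2 14 11 9 10 5 3)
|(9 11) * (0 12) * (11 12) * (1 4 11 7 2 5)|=|(0 7 2 5 1 4 11 9 12)|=9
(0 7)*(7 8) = (0 8 7) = [8, 1, 2, 3, 4, 5, 6, 0, 7]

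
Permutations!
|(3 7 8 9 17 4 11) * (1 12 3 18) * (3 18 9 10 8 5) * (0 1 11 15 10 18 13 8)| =|(0 1 12 13 8 18 11 9 17 4 15 10)(3 7 5)| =12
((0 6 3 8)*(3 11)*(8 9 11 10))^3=(11)(0 8 10 6)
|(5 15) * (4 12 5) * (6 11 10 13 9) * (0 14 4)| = 30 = |(0 14 4 12 5 15)(6 11 10 13 9)|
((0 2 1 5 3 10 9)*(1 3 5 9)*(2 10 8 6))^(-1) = ((0 10 1 9)(2 3 8 6))^(-1) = (0 9 1 10)(2 6 8 3)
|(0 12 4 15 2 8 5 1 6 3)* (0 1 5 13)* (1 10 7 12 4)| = 6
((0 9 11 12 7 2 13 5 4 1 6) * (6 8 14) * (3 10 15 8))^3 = ((0 9 11 12 7 2 13 5 4 1 3 10 15 8 14 6))^3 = (0 12 13 1 15 6 11 2 4 10 14 9 7 5 3 8)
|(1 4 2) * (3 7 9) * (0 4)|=|(0 4 2 1)(3 7 9)|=12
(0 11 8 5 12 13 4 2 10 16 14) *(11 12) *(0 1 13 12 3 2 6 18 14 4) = (0 3 2 10 16 4 6 18 14 1 13)(5 11 8) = [3, 13, 10, 2, 6, 11, 18, 7, 5, 9, 16, 8, 12, 0, 1, 15, 4, 17, 14]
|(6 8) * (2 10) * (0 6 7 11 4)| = |(0 6 8 7 11 4)(2 10)| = 6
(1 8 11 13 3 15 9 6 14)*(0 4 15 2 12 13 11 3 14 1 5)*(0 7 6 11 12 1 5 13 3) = (0 4 15 9 11 12 3 2 1 8)(5 7 6)(13 14) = [4, 8, 1, 2, 15, 7, 5, 6, 0, 11, 10, 12, 3, 14, 13, 9]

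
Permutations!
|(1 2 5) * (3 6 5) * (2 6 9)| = 3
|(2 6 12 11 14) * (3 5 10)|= 15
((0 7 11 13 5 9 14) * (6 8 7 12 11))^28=(14)(6 8 7)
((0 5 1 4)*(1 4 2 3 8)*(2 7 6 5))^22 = ((0 2 3 8 1 7 6 5 4))^22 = (0 1 4 8 5 3 6 2 7)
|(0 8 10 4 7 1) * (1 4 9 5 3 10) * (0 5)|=14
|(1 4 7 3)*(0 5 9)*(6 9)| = 4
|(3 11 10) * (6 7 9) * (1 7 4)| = |(1 7 9 6 4)(3 11 10)| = 15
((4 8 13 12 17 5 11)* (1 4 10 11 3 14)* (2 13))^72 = ((1 4 8 2 13 12 17 5 3 14)(10 11))^72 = (1 8 13 17 3)(2 12 5 14 4)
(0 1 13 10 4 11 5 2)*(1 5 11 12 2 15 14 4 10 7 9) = (0 5 15 14 4 12 2)(1 13 7 9) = [5, 13, 0, 3, 12, 15, 6, 9, 8, 1, 10, 11, 2, 7, 4, 14]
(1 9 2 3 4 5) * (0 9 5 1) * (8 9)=(0 8 9 2 3 4 1 5)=[8, 5, 3, 4, 1, 0, 6, 7, 9, 2]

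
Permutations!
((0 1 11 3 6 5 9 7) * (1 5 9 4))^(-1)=(0 7 9 6 3 11 1 4 5)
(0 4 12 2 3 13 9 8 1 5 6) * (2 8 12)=(0 4 2 3 13 9 12 8 1 5 6)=[4, 5, 3, 13, 2, 6, 0, 7, 1, 12, 10, 11, 8, 9]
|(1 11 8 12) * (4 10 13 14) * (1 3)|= 20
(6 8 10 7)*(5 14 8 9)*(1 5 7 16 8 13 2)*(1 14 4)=(1 5 4)(2 14 13)(6 9 7)(8 10 16)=[0, 5, 14, 3, 1, 4, 9, 6, 10, 7, 16, 11, 12, 2, 13, 15, 8]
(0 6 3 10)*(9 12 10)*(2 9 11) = (0 6 3 11 2 9 12 10) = [6, 1, 9, 11, 4, 5, 3, 7, 8, 12, 0, 2, 10]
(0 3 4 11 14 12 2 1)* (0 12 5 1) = (0 3 4 11 14 5 1 12 2) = [3, 12, 0, 4, 11, 1, 6, 7, 8, 9, 10, 14, 2, 13, 5]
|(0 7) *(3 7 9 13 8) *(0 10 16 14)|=9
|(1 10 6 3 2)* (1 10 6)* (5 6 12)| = 7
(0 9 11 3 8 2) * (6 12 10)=(0 9 11 3 8 2)(6 12 10)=[9, 1, 0, 8, 4, 5, 12, 7, 2, 11, 6, 3, 10]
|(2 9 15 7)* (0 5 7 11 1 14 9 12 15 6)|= |(0 5 7 2 12 15 11 1 14 9 6)|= 11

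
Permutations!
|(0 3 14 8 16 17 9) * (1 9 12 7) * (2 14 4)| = |(0 3 4 2 14 8 16 17 12 7 1 9)| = 12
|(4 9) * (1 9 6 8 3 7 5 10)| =|(1 9 4 6 8 3 7 5 10)| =9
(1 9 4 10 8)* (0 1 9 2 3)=(0 1 2 3)(4 10 8 9)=[1, 2, 3, 0, 10, 5, 6, 7, 9, 4, 8]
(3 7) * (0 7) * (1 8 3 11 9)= (0 7 11 9 1 8 3)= [7, 8, 2, 0, 4, 5, 6, 11, 3, 1, 10, 9]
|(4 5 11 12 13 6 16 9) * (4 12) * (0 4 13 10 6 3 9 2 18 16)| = |(0 4 5 11 13 3 9 12 10 6)(2 18 16)| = 30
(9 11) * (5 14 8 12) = (5 14 8 12)(9 11) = [0, 1, 2, 3, 4, 14, 6, 7, 12, 11, 10, 9, 5, 13, 8]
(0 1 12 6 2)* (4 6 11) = (0 1 12 11 4 6 2) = [1, 12, 0, 3, 6, 5, 2, 7, 8, 9, 10, 4, 11]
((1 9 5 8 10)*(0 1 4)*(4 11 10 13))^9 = (0 9 8 4 1 5 13)(10 11)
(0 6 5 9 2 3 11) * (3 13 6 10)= (0 10 3 11)(2 13 6 5 9)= [10, 1, 13, 11, 4, 9, 5, 7, 8, 2, 3, 0, 12, 6]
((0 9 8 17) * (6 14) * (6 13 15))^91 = (0 17 8 9)(6 15 13 14)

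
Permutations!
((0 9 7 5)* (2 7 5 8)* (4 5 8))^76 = ((0 9 8 2 7 4 5))^76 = (0 5 4 7 2 8 9)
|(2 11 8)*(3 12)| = |(2 11 8)(3 12)| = 6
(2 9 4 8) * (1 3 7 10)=(1 3 7 10)(2 9 4 8)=[0, 3, 9, 7, 8, 5, 6, 10, 2, 4, 1]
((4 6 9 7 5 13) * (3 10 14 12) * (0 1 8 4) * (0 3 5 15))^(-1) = (0 15 7 9 6 4 8 1)(3 13 5 12 14 10)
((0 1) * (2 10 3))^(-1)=((0 1)(2 10 3))^(-1)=(0 1)(2 3 10)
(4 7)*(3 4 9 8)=(3 4 7 9 8)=[0, 1, 2, 4, 7, 5, 6, 9, 3, 8]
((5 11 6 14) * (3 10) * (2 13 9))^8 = ((2 13 9)(3 10)(5 11 6 14))^8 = (14)(2 9 13)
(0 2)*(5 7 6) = [2, 1, 0, 3, 4, 7, 5, 6] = (0 2)(5 7 6)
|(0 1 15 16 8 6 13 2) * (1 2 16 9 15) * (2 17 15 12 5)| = |(0 17 15 9 12 5 2)(6 13 16 8)| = 28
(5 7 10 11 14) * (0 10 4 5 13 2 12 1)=(0 10 11 14 13 2 12 1)(4 5 7)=[10, 0, 12, 3, 5, 7, 6, 4, 8, 9, 11, 14, 1, 2, 13]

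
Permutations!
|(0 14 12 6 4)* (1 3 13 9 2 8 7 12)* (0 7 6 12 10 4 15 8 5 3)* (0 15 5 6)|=30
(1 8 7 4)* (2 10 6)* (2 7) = (1 8 2 10 6 7 4) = [0, 8, 10, 3, 1, 5, 7, 4, 2, 9, 6]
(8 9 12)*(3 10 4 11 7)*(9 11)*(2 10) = [0, 1, 10, 2, 9, 5, 6, 3, 11, 12, 4, 7, 8] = (2 10 4 9 12 8 11 7 3)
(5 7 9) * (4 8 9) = [0, 1, 2, 3, 8, 7, 6, 4, 9, 5] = (4 8 9 5 7)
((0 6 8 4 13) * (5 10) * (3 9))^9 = ((0 6 8 4 13)(3 9)(5 10))^9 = (0 13 4 8 6)(3 9)(5 10)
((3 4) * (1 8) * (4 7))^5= (1 8)(3 4 7)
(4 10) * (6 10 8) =(4 8 6 10) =[0, 1, 2, 3, 8, 5, 10, 7, 6, 9, 4]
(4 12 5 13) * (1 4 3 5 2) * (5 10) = [0, 4, 1, 10, 12, 13, 6, 7, 8, 9, 5, 11, 2, 3] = (1 4 12 2)(3 10 5 13)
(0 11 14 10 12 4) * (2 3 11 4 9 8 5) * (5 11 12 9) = (0 4)(2 3 12 5)(8 11 14 10 9) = [4, 1, 3, 12, 0, 2, 6, 7, 11, 8, 9, 14, 5, 13, 10]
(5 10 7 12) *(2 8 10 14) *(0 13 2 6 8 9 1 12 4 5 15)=(0 13 2 9 1 12 15)(4 5 14 6 8 10 7)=[13, 12, 9, 3, 5, 14, 8, 4, 10, 1, 7, 11, 15, 2, 6, 0]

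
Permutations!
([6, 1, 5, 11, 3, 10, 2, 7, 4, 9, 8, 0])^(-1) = (0 11 3 4 8 10 5 2 6)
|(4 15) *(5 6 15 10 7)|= |(4 10 7 5 6 15)|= 6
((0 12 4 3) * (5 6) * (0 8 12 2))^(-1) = ((0 2)(3 8 12 4)(5 6))^(-1) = (0 2)(3 4 12 8)(5 6)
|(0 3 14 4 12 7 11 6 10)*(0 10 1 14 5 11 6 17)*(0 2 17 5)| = 6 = |(0 3)(1 14 4 12 7 6)(2 17)(5 11)|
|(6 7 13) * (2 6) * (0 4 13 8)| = 7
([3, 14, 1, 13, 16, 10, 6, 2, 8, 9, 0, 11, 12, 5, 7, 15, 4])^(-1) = [10, 2, 7, 0, 16, 13, 6, 14, 8, 9, 5, 11, 12, 3, 1, 15, 4]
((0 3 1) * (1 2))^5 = ((0 3 2 1))^5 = (0 3 2 1)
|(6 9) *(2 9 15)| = 4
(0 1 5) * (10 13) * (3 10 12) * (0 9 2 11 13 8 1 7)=(0 7)(1 5 9 2 11 13 12 3 10 8)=[7, 5, 11, 10, 4, 9, 6, 0, 1, 2, 8, 13, 3, 12]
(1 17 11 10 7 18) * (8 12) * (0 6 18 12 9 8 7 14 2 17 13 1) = (0 6 18)(1 13)(2 17 11 10 14)(7 12)(8 9) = [6, 13, 17, 3, 4, 5, 18, 12, 9, 8, 14, 10, 7, 1, 2, 15, 16, 11, 0]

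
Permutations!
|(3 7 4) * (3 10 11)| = 5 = |(3 7 4 10 11)|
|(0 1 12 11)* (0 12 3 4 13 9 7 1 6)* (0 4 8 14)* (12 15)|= |(0 6 4 13 9 7 1 3 8 14)(11 15 12)|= 30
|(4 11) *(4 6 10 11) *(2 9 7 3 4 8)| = 6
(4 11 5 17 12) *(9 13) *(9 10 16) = (4 11 5 17 12)(9 13 10 16) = [0, 1, 2, 3, 11, 17, 6, 7, 8, 13, 16, 5, 4, 10, 14, 15, 9, 12]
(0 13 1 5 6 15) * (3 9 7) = (0 13 1 5 6 15)(3 9 7) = [13, 5, 2, 9, 4, 6, 15, 3, 8, 7, 10, 11, 12, 1, 14, 0]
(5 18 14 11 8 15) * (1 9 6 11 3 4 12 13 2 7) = (1 9 6 11 8 15 5 18 14 3 4 12 13 2 7) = [0, 9, 7, 4, 12, 18, 11, 1, 15, 6, 10, 8, 13, 2, 3, 5, 16, 17, 14]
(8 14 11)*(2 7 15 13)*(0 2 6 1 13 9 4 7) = (0 2)(1 13 6)(4 7 15 9)(8 14 11) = [2, 13, 0, 3, 7, 5, 1, 15, 14, 4, 10, 8, 12, 6, 11, 9]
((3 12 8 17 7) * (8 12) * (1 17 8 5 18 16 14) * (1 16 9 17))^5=((3 5 18 9 17 7)(14 16))^5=(3 7 17 9 18 5)(14 16)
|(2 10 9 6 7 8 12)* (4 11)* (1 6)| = 8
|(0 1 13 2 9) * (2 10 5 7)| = 8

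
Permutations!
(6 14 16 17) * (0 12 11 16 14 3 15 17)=(0 12 11 16)(3 15 17 6)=[12, 1, 2, 15, 4, 5, 3, 7, 8, 9, 10, 16, 11, 13, 14, 17, 0, 6]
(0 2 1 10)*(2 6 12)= (0 6 12 2 1 10)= [6, 10, 1, 3, 4, 5, 12, 7, 8, 9, 0, 11, 2]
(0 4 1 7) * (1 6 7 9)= [4, 9, 2, 3, 6, 5, 7, 0, 8, 1]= (0 4 6 7)(1 9)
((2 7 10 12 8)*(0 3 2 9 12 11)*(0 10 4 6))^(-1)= (0 6 4 7 2 3)(8 12 9)(10 11)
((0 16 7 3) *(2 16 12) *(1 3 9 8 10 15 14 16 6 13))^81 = ((0 12 2 6 13 1 3)(7 9 8 10 15 14 16))^81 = (0 13 12 1 2 3 6)(7 15 9 14 8 16 10)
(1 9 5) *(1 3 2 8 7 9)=[0, 1, 8, 2, 4, 3, 6, 9, 7, 5]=(2 8 7 9 5 3)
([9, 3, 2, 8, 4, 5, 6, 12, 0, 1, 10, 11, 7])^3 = [3, 0, 2, 9, 4, 5, 6, 12, 1, 8, 10, 11, 7]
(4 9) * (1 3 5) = (1 3 5)(4 9) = [0, 3, 2, 5, 9, 1, 6, 7, 8, 4]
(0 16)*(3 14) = (0 16)(3 14) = [16, 1, 2, 14, 4, 5, 6, 7, 8, 9, 10, 11, 12, 13, 3, 15, 0]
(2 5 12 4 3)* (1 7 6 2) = (1 7 6 2 5 12 4 3) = [0, 7, 5, 1, 3, 12, 2, 6, 8, 9, 10, 11, 4]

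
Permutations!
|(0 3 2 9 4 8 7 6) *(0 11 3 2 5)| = |(0 2 9 4 8 7 6 11 3 5)| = 10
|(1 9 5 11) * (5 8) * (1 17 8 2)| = |(1 9 2)(5 11 17 8)| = 12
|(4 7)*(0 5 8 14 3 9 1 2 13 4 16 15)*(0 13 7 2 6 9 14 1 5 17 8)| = 42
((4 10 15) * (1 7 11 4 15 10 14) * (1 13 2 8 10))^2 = ((15)(1 7 11 4 14 13 2 8 10))^2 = (15)(1 11 14 2 10 7 4 13 8)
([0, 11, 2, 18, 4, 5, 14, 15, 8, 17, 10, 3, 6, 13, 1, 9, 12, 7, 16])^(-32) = (18)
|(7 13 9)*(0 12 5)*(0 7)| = |(0 12 5 7 13 9)| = 6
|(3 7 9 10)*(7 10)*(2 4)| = 2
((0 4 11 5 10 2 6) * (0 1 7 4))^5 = (1 10 4 6 5 7 2 11) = ((1 7 4 11 5 10 2 6))^5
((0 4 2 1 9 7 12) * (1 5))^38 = (0 7 1 2)(4 12 9 5)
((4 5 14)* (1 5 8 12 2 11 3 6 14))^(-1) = (1 5)(2 12 8 4 14 6 3 11)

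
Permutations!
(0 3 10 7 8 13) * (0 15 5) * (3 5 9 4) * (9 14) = (0 5)(3 10 7 8 13 15 14 9 4) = [5, 1, 2, 10, 3, 0, 6, 8, 13, 4, 7, 11, 12, 15, 9, 14]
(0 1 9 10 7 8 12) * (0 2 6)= [1, 9, 6, 3, 4, 5, 0, 8, 12, 10, 7, 11, 2]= (0 1 9 10 7 8 12 2 6)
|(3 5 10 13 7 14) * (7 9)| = |(3 5 10 13 9 7 14)| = 7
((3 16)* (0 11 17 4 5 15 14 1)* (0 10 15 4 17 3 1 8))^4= ((17)(0 11 3 16 1 10 15 14 8)(4 5))^4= (17)(0 1 8 16 14 3 15 11 10)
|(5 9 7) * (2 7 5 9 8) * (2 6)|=|(2 7 9 5 8 6)|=6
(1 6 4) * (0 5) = (0 5)(1 6 4) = [5, 6, 2, 3, 1, 0, 4]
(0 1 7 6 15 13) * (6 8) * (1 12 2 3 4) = [12, 7, 3, 4, 1, 5, 15, 8, 6, 9, 10, 11, 2, 0, 14, 13] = (0 12 2 3 4 1 7 8 6 15 13)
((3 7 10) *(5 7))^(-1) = ((3 5 7 10))^(-1) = (3 10 7 5)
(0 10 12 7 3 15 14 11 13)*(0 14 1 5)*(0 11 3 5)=[10, 0, 2, 15, 4, 11, 6, 5, 8, 9, 12, 13, 7, 14, 3, 1]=(0 10 12 7 5 11 13 14 3 15 1)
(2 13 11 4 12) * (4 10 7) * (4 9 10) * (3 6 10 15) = (2 13 11 4 12)(3 6 10 7 9 15) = [0, 1, 13, 6, 12, 5, 10, 9, 8, 15, 7, 4, 2, 11, 14, 3]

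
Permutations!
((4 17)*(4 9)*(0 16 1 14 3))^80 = (4 9 17) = ((0 16 1 14 3)(4 17 9))^80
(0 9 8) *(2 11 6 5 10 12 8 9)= [2, 1, 11, 3, 4, 10, 5, 7, 0, 9, 12, 6, 8]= (0 2 11 6 5 10 12 8)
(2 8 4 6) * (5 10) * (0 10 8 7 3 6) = (0 10 5 8 4)(2 7 3 6) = [10, 1, 7, 6, 0, 8, 2, 3, 4, 9, 5]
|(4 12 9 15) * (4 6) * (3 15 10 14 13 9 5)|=12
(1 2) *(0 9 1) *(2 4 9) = [2, 4, 0, 3, 9, 5, 6, 7, 8, 1] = (0 2)(1 4 9)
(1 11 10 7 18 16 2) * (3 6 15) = (1 11 10 7 18 16 2)(3 6 15) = [0, 11, 1, 6, 4, 5, 15, 18, 8, 9, 7, 10, 12, 13, 14, 3, 2, 17, 16]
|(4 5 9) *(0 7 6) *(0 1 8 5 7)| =|(1 8 5 9 4 7 6)| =7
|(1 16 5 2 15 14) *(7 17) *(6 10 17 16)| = 10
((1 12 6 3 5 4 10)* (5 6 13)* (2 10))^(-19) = ((1 12 13 5 4 2 10)(3 6))^(-19) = (1 13 4 10 12 5 2)(3 6)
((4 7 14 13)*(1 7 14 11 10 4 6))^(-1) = (1 6 13 14 4 10 11 7)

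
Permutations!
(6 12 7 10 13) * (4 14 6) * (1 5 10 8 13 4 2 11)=(1 5 10 4 14 6 12 7 8 13 2 11)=[0, 5, 11, 3, 14, 10, 12, 8, 13, 9, 4, 1, 7, 2, 6]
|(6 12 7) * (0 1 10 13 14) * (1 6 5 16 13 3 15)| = |(0 6 12 7 5 16 13 14)(1 10 3 15)| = 8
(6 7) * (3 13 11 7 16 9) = (3 13 11 7 6 16 9) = [0, 1, 2, 13, 4, 5, 16, 6, 8, 3, 10, 7, 12, 11, 14, 15, 9]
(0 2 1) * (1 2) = (2)(0 1) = [1, 0, 2]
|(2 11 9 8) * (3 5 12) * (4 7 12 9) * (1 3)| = 10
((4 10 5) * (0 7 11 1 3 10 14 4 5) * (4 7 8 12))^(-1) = ((0 8 12 4 14 7 11 1 3 10))^(-1) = (0 10 3 1 11 7 14 4 12 8)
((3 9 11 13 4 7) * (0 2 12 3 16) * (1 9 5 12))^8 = ((0 2 1 9 11 13 4 7 16)(3 5 12))^8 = (0 16 7 4 13 11 9 1 2)(3 12 5)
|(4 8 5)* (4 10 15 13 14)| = |(4 8 5 10 15 13 14)| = 7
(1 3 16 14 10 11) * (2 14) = [0, 3, 14, 16, 4, 5, 6, 7, 8, 9, 11, 1, 12, 13, 10, 15, 2] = (1 3 16 2 14 10 11)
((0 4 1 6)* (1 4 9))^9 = (0 9 1 6)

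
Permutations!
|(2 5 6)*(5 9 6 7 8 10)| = |(2 9 6)(5 7 8 10)| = 12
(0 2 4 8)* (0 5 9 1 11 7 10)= (0 2 4 8 5 9 1 11 7 10)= [2, 11, 4, 3, 8, 9, 6, 10, 5, 1, 0, 7]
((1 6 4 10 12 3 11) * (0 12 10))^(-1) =(0 4 6 1 11 3 12)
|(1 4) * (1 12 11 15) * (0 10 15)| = 7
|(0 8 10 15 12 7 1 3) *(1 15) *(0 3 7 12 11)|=7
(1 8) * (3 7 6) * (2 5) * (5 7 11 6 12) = (1 8)(2 7 12 5)(3 11 6) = [0, 8, 7, 11, 4, 2, 3, 12, 1, 9, 10, 6, 5]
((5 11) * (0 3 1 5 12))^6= (12)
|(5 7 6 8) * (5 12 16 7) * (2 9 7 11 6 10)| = 20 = |(2 9 7 10)(6 8 12 16 11)|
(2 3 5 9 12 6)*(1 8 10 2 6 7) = (1 8 10 2 3 5 9 12 7) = [0, 8, 3, 5, 4, 9, 6, 1, 10, 12, 2, 11, 7]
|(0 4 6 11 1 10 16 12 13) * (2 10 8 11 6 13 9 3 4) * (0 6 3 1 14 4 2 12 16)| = 13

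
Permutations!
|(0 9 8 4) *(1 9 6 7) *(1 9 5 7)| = 8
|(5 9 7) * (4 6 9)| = |(4 6 9 7 5)| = 5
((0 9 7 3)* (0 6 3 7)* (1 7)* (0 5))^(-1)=(0 5 9)(1 7)(3 6)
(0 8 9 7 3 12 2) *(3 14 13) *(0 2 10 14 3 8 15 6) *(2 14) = (0 15 6)(2 14 13 8 9 7 3 12 10) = [15, 1, 14, 12, 4, 5, 0, 3, 9, 7, 2, 11, 10, 8, 13, 6]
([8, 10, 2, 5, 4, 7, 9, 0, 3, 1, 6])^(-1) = (0 7 5 3 8)(1 9 6 10)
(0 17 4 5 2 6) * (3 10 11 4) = [17, 1, 6, 10, 5, 2, 0, 7, 8, 9, 11, 4, 12, 13, 14, 15, 16, 3] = (0 17 3 10 11 4 5 2 6)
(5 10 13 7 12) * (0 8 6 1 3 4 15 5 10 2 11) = (0 8 6 1 3 4 15 5 2 11)(7 12 10 13) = [8, 3, 11, 4, 15, 2, 1, 12, 6, 9, 13, 0, 10, 7, 14, 5]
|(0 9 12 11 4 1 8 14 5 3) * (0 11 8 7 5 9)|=|(1 7 5 3 11 4)(8 14 9 12)|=12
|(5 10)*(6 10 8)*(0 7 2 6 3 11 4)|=10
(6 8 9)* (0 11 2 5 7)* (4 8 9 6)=(0 11 2 5 7)(4 8 6 9)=[11, 1, 5, 3, 8, 7, 9, 0, 6, 4, 10, 2]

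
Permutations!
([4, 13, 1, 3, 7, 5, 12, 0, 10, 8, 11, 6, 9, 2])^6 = [0, 1, 2, 3, 4, 5, 6, 7, 8, 9, 10, 11, 12, 13]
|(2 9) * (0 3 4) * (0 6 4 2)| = 4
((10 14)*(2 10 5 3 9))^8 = ((2 10 14 5 3 9))^8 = (2 14 3)(5 9 10)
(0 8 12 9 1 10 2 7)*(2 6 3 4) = (0 8 12 9 1 10 6 3 4 2 7) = [8, 10, 7, 4, 2, 5, 3, 0, 12, 1, 6, 11, 9]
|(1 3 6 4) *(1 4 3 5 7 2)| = |(1 5 7 2)(3 6)| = 4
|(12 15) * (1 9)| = |(1 9)(12 15)| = 2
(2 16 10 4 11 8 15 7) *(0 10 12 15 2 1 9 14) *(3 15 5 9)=(0 10 4 11 8 2 16 12 5 9 14)(1 3 15 7)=[10, 3, 16, 15, 11, 9, 6, 1, 2, 14, 4, 8, 5, 13, 0, 7, 12]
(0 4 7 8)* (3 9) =(0 4 7 8)(3 9) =[4, 1, 2, 9, 7, 5, 6, 8, 0, 3]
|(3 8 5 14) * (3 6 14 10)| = |(3 8 5 10)(6 14)| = 4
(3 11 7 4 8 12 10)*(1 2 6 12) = (1 2 6 12 10 3 11 7 4 8) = [0, 2, 6, 11, 8, 5, 12, 4, 1, 9, 3, 7, 10]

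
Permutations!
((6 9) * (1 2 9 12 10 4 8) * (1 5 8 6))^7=((1 2 9)(4 6 12 10)(5 8))^7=(1 2 9)(4 10 12 6)(5 8)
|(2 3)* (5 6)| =2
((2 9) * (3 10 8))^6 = ((2 9)(3 10 8))^6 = (10)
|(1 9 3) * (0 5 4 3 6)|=|(0 5 4 3 1 9 6)|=7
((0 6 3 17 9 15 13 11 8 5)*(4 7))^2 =((0 6 3 17 9 15 13 11 8 5)(4 7))^2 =(0 3 9 13 8)(5 6 17 15 11)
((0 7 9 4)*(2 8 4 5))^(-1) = ((0 7 9 5 2 8 4))^(-1) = (0 4 8 2 5 9 7)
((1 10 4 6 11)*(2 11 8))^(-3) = (1 8 10 2 4 11 6)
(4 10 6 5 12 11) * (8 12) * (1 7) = (1 7)(4 10 6 5 8 12 11) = [0, 7, 2, 3, 10, 8, 5, 1, 12, 9, 6, 4, 11]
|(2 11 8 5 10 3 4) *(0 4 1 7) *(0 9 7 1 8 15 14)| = |(0 4 2 11 15 14)(3 8 5 10)(7 9)| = 12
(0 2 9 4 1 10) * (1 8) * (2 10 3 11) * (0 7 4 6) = (0 10 7 4 8 1 3 11 2 9 6) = [10, 3, 9, 11, 8, 5, 0, 4, 1, 6, 7, 2]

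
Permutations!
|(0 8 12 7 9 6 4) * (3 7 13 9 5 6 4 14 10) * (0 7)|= 12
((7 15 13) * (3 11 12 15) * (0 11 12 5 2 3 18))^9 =((0 11 5 2 3 12 15 13 7 18))^9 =(0 18 7 13 15 12 3 2 5 11)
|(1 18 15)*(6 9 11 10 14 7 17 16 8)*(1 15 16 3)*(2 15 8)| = |(1 18 16 2 15 8 6 9 11 10 14 7 17 3)| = 14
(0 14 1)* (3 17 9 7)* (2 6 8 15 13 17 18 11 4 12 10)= [14, 0, 6, 18, 12, 5, 8, 3, 15, 7, 2, 4, 10, 17, 1, 13, 16, 9, 11]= (0 14 1)(2 6 8 15 13 17 9 7 3 18 11 4 12 10)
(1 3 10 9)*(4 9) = [0, 3, 2, 10, 9, 5, 6, 7, 8, 1, 4] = (1 3 10 4 9)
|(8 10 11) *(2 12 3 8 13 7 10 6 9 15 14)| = |(2 12 3 8 6 9 15 14)(7 10 11 13)| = 8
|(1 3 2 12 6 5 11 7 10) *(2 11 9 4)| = 30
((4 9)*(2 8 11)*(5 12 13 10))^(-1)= ((2 8 11)(4 9)(5 12 13 10))^(-1)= (2 11 8)(4 9)(5 10 13 12)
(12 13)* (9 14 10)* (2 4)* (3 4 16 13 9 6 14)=(2 16 13 12 9 3 4)(6 14 10)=[0, 1, 16, 4, 2, 5, 14, 7, 8, 3, 6, 11, 9, 12, 10, 15, 13]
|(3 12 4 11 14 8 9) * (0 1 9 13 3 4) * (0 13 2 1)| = 21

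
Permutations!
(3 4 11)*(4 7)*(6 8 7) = (3 6 8 7 4 11) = [0, 1, 2, 6, 11, 5, 8, 4, 7, 9, 10, 3]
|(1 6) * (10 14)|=|(1 6)(10 14)|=2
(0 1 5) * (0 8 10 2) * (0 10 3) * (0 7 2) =(0 1 5 8 3 7 2 10) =[1, 5, 10, 7, 4, 8, 6, 2, 3, 9, 0]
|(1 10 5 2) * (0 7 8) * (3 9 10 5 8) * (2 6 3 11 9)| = 30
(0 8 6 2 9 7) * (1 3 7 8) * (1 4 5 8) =[4, 3, 9, 7, 5, 8, 2, 0, 6, 1] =(0 4 5 8 6 2 9 1 3 7)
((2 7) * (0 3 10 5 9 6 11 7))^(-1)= (0 2 7 11 6 9 5 10 3)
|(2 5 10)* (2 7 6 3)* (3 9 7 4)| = 15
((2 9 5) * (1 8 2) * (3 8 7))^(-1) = ((1 7 3 8 2 9 5))^(-1) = (1 5 9 2 8 3 7)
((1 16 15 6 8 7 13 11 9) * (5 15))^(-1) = (1 9 11 13 7 8 6 15 5 16)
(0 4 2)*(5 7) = (0 4 2)(5 7) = [4, 1, 0, 3, 2, 7, 6, 5]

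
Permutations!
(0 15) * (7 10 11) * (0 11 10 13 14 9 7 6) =(0 15 11 6)(7 13 14 9) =[15, 1, 2, 3, 4, 5, 0, 13, 8, 7, 10, 6, 12, 14, 9, 11]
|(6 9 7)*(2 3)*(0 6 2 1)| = |(0 6 9 7 2 3 1)| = 7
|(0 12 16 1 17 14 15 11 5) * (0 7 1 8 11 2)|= 12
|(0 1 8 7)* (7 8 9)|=4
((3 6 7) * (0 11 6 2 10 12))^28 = ((0 11 6 7 3 2 10 12))^28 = (0 3)(2 11)(6 10)(7 12)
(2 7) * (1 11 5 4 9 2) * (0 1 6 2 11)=(0 1)(2 7 6)(4 9 11 5)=[1, 0, 7, 3, 9, 4, 2, 6, 8, 11, 10, 5]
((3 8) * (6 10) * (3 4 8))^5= (4 8)(6 10)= ((4 8)(6 10))^5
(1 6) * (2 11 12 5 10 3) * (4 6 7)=(1 7 4 6)(2 11 12 5 10 3)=[0, 7, 11, 2, 6, 10, 1, 4, 8, 9, 3, 12, 5]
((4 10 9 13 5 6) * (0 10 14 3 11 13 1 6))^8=((0 10 9 1 6 4 14 3 11 13 5))^8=(0 11 4 9 5 3 6 10 13 14 1)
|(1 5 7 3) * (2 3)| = 5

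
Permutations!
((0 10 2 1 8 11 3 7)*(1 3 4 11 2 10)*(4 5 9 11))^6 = ((0 1 8 2 3 7)(5 9 11))^6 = (11)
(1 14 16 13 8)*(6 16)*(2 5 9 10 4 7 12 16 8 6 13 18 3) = (1 14 13 6 8)(2 5 9 10 4 7 12 16 18 3) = [0, 14, 5, 2, 7, 9, 8, 12, 1, 10, 4, 11, 16, 6, 13, 15, 18, 17, 3]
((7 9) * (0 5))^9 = ((0 5)(7 9))^9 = (0 5)(7 9)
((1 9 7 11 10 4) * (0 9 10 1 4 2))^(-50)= (0 2 10 1 11 7 9)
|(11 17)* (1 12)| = 2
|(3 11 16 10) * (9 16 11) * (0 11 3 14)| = 7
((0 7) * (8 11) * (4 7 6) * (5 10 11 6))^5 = (0 6 10 7 8 5 4 11)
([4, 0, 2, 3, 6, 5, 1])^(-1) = [1, 6, 2, 3, 0, 5, 4]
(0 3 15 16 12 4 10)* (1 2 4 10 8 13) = (0 3 15 16 12 10)(1 2 4 8 13) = [3, 2, 4, 15, 8, 5, 6, 7, 13, 9, 0, 11, 10, 1, 14, 16, 12]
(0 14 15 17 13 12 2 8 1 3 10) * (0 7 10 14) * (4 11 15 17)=(1 3 14 17 13 12 2 8)(4 11 15)(7 10)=[0, 3, 8, 14, 11, 5, 6, 10, 1, 9, 7, 15, 2, 12, 17, 4, 16, 13]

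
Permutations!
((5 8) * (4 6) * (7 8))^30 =(8)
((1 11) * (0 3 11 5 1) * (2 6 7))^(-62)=(0 3 11)(2 6 7)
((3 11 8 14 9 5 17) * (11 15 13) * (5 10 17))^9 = (17)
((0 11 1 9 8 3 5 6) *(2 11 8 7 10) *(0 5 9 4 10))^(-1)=(0 7 9 3 8)(1 11 2 10 4)(5 6)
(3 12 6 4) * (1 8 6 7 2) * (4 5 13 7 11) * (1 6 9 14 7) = (1 8 9 14 7 2 6 5 13)(3 12 11 4) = [0, 8, 6, 12, 3, 13, 5, 2, 9, 14, 10, 4, 11, 1, 7]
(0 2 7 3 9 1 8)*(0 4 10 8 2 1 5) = (0 1 2 7 3 9 5)(4 10 8) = [1, 2, 7, 9, 10, 0, 6, 3, 4, 5, 8]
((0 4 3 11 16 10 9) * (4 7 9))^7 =((0 7 9)(3 11 16 10 4))^7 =(0 7 9)(3 16 4 11 10)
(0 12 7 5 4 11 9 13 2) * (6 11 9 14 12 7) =(0 7 5 4 9 13 2)(6 11 14 12) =[7, 1, 0, 3, 9, 4, 11, 5, 8, 13, 10, 14, 6, 2, 12]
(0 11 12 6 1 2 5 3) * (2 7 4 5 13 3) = (0 11 12 6 1 7 4 5 2 13 3) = [11, 7, 13, 0, 5, 2, 1, 4, 8, 9, 10, 12, 6, 3]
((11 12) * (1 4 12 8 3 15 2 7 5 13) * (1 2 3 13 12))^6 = ((1 4)(2 7 5 12 11 8 13)(3 15))^6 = (15)(2 13 8 11 12 5 7)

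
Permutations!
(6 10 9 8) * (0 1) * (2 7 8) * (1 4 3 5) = (0 4 3 5 1)(2 7 8 6 10 9) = [4, 0, 7, 5, 3, 1, 10, 8, 6, 2, 9]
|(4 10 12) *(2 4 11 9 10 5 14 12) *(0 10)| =|(0 10 2 4 5 14 12 11 9)| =9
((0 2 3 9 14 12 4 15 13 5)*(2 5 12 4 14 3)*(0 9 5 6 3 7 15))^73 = (0 13 5 4 15 3 14 7 6 12 9)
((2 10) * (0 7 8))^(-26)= (10)(0 7 8)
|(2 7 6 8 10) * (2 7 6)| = |(2 6 8 10 7)| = 5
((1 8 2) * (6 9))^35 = ((1 8 2)(6 9))^35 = (1 2 8)(6 9)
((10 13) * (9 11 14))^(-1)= ((9 11 14)(10 13))^(-1)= (9 14 11)(10 13)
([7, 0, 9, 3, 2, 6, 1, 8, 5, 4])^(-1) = [1, 6, 4, 3, 9, 8, 5, 0, 7, 2]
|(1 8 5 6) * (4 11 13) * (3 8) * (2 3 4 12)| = 10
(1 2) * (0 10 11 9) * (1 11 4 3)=(0 10 4 3 1 2 11 9)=[10, 2, 11, 1, 3, 5, 6, 7, 8, 0, 4, 9]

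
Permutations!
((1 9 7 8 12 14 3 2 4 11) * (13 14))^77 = ((1 9 7 8 12 13 14 3 2 4 11))^77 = (14)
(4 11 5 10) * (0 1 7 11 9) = (0 1 7 11 5 10 4 9) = [1, 7, 2, 3, 9, 10, 6, 11, 8, 0, 4, 5]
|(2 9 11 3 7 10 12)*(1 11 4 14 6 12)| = 30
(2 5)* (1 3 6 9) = (1 3 6 9)(2 5) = [0, 3, 5, 6, 4, 2, 9, 7, 8, 1]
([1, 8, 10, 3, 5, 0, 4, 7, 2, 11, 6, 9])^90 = (11)(0 8 10 4)(1 2 6 5)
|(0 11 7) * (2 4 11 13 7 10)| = 12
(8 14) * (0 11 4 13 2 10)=(0 11 4 13 2 10)(8 14)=[11, 1, 10, 3, 13, 5, 6, 7, 14, 9, 0, 4, 12, 2, 8]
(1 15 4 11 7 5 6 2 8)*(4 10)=(1 15 10 4 11 7 5 6 2 8)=[0, 15, 8, 3, 11, 6, 2, 5, 1, 9, 4, 7, 12, 13, 14, 10]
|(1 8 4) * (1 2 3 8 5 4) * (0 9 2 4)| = 7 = |(0 9 2 3 8 1 5)|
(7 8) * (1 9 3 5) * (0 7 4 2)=(0 7 8 4 2)(1 9 3 5)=[7, 9, 0, 5, 2, 1, 6, 8, 4, 3]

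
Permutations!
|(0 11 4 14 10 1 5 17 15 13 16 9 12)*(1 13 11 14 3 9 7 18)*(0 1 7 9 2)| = |(0 14 10 13 16 9 12 1 5 17 15 11 4 3 2)(7 18)| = 30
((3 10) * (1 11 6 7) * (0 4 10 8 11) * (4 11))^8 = ((0 11 6 7 1)(3 8 4 10))^8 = (0 7 11 1 6)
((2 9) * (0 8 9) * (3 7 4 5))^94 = ((0 8 9 2)(3 7 4 5))^94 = (0 9)(2 8)(3 4)(5 7)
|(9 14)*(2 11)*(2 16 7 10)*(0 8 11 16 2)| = 14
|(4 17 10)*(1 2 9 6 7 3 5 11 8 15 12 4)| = |(1 2 9 6 7 3 5 11 8 15 12 4 17 10)| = 14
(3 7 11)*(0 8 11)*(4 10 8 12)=[12, 1, 2, 7, 10, 5, 6, 0, 11, 9, 8, 3, 4]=(0 12 4 10 8 11 3 7)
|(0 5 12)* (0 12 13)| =3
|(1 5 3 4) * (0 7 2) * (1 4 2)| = |(0 7 1 5 3 2)| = 6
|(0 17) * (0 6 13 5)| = 5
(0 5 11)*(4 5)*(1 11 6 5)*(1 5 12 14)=(0 4 5 6 12 14 1 11)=[4, 11, 2, 3, 5, 6, 12, 7, 8, 9, 10, 0, 14, 13, 1]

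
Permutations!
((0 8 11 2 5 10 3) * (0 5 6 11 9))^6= (11)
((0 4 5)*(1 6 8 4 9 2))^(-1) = ((0 9 2 1 6 8 4 5))^(-1) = (0 5 4 8 6 1 2 9)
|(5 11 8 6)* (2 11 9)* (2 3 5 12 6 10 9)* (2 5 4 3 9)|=|(2 11 8 10)(3 4)(6 12)|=4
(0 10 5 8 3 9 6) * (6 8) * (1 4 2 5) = (0 10 1 4 2 5 6)(3 9 8) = [10, 4, 5, 9, 2, 6, 0, 7, 3, 8, 1]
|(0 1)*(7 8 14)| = |(0 1)(7 8 14)| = 6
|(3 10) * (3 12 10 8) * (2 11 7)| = 6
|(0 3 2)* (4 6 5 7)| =|(0 3 2)(4 6 5 7)| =12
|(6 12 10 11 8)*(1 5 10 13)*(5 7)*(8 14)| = 10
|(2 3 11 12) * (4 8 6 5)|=|(2 3 11 12)(4 8 6 5)|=4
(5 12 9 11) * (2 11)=(2 11 5 12 9)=[0, 1, 11, 3, 4, 12, 6, 7, 8, 2, 10, 5, 9]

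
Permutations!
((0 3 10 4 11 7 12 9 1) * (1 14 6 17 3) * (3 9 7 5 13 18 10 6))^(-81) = (0 1)(3 14 9 17 6)(4 13)(5 10)(7 12)(11 18)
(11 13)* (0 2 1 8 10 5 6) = (0 2 1 8 10 5 6)(11 13) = [2, 8, 1, 3, 4, 6, 0, 7, 10, 9, 5, 13, 12, 11]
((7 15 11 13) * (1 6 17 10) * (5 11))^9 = ((1 6 17 10)(5 11 13 7 15))^9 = (1 6 17 10)(5 15 7 13 11)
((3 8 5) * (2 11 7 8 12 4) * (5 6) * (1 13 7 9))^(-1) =((1 13 7 8 6 5 3 12 4 2 11 9))^(-1) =(1 9 11 2 4 12 3 5 6 8 7 13)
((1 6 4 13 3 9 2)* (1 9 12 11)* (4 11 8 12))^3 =(13)(2 9)(8 12)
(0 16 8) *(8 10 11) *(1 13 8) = (0 16 10 11 1 13 8) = [16, 13, 2, 3, 4, 5, 6, 7, 0, 9, 11, 1, 12, 8, 14, 15, 10]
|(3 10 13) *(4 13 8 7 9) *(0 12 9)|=|(0 12 9 4 13 3 10 8 7)|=9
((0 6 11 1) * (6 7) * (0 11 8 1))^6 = ((0 7 6 8 1 11))^6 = (11)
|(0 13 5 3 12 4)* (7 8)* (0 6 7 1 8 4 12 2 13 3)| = 30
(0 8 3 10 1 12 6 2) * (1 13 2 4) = (0 8 3 10 13 2)(1 12 6 4) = [8, 12, 0, 10, 1, 5, 4, 7, 3, 9, 13, 11, 6, 2]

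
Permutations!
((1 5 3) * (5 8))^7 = ((1 8 5 3))^7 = (1 3 5 8)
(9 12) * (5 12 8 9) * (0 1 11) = (0 1 11)(5 12)(8 9) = [1, 11, 2, 3, 4, 12, 6, 7, 9, 8, 10, 0, 5]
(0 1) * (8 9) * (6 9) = (0 1)(6 9 8) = [1, 0, 2, 3, 4, 5, 9, 7, 6, 8]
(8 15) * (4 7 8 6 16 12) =[0, 1, 2, 3, 7, 5, 16, 8, 15, 9, 10, 11, 4, 13, 14, 6, 12] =(4 7 8 15 6 16 12)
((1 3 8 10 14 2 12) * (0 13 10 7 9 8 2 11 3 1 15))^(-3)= (0 2 14)(3 10 15)(11 13 12)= ((0 13 10 14 11 3 2 12 15)(7 9 8))^(-3)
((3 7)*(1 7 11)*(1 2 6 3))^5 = ((1 7)(2 6 3 11))^5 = (1 7)(2 6 3 11)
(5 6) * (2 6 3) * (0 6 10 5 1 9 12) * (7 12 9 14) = (0 6 1 14 7 12)(2 10 5 3) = [6, 14, 10, 2, 4, 3, 1, 12, 8, 9, 5, 11, 0, 13, 7]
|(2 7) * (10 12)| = 2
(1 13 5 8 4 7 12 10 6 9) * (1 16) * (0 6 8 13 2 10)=(0 6 9 16 1 2 10 8 4 7 12)(5 13)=[6, 2, 10, 3, 7, 13, 9, 12, 4, 16, 8, 11, 0, 5, 14, 15, 1]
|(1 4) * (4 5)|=3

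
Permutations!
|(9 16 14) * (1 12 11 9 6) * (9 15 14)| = |(1 12 11 15 14 6)(9 16)| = 6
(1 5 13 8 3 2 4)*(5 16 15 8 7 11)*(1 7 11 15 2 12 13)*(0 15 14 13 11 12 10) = (0 15 8 3 10)(1 16 2 4 7 14 13 12 11 5) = [15, 16, 4, 10, 7, 1, 6, 14, 3, 9, 0, 5, 11, 12, 13, 8, 2]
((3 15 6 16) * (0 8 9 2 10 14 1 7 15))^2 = (0 9 10 1 15 16)(2 14 7 6 3 8)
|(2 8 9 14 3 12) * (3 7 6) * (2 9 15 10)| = 12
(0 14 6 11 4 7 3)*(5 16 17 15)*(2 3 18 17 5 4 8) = (0 14 6 11 8 2 3)(4 7 18 17 15)(5 16) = [14, 1, 3, 0, 7, 16, 11, 18, 2, 9, 10, 8, 12, 13, 6, 4, 5, 15, 17]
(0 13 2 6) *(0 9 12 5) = (0 13 2 6 9 12 5) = [13, 1, 6, 3, 4, 0, 9, 7, 8, 12, 10, 11, 5, 2]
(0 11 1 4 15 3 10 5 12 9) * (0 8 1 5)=(0 11 5 12 9 8 1 4 15 3 10)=[11, 4, 2, 10, 15, 12, 6, 7, 1, 8, 0, 5, 9, 13, 14, 3]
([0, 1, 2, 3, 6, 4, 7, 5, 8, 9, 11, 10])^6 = [0, 1, 2, 3, 7, 6, 5, 4, 8, 9, 10, 11]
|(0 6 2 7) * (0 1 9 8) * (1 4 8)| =6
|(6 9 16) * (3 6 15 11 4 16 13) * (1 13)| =20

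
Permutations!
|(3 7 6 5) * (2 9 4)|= 12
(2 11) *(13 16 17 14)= (2 11)(13 16 17 14)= [0, 1, 11, 3, 4, 5, 6, 7, 8, 9, 10, 2, 12, 16, 13, 15, 17, 14]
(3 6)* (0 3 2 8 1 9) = (0 3 6 2 8 1 9) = [3, 9, 8, 6, 4, 5, 2, 7, 1, 0]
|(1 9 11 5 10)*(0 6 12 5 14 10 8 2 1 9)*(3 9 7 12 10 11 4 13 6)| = |(0 3 9 4 13 6 10 7 12 5 8 2 1)(11 14)| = 26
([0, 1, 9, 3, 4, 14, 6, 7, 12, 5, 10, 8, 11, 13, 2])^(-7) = [0, 1, 9, 3, 4, 14, 6, 7, 11, 5, 10, 12, 8, 13, 2]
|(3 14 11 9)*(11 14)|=|(14)(3 11 9)|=3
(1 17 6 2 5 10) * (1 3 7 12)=(1 17 6 2 5 10 3 7 12)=[0, 17, 5, 7, 4, 10, 2, 12, 8, 9, 3, 11, 1, 13, 14, 15, 16, 6]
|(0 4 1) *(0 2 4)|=3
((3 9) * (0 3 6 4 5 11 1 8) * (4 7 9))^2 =(0 4 11 8 3 5 1)(6 9 7) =((0 3 4 5 11 1 8)(6 7 9))^2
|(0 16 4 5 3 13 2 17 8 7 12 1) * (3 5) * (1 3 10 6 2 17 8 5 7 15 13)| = 15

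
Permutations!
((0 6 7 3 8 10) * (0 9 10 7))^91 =((0 6)(3 8 7)(9 10))^91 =(0 6)(3 8 7)(9 10)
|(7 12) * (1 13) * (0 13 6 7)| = |(0 13 1 6 7 12)| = 6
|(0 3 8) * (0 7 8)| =|(0 3)(7 8)| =2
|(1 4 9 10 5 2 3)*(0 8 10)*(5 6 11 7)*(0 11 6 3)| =11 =|(0 8 10 3 1 4 9 11 7 5 2)|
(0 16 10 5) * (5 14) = (0 16 10 14 5) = [16, 1, 2, 3, 4, 0, 6, 7, 8, 9, 14, 11, 12, 13, 5, 15, 10]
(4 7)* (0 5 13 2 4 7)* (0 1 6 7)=(0 5 13 2 4 1 6 7)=[5, 6, 4, 3, 1, 13, 7, 0, 8, 9, 10, 11, 12, 2]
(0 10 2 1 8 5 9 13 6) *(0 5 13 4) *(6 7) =(0 10 2 1 8 13 7 6 5 9 4) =[10, 8, 1, 3, 0, 9, 5, 6, 13, 4, 2, 11, 12, 7]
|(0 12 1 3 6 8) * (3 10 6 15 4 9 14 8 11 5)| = |(0 12 1 10 6 11 5 3 15 4 9 14 8)| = 13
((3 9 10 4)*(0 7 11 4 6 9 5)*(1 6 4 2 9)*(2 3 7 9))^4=((0 9 10 4 7 11 3 5)(1 6))^4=(0 7)(3 10)(4 5)(9 11)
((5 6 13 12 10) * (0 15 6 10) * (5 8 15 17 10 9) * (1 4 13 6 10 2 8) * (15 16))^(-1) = ((0 17 2 8 16 15 10 1 4 13 12)(5 9))^(-1) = (0 12 13 4 1 10 15 16 8 2 17)(5 9)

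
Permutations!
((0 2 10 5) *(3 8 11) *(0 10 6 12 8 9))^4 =((0 2 6 12 8 11 3 9)(5 10))^4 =(0 8)(2 11)(3 6)(9 12)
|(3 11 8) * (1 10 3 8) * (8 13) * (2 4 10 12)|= |(1 12 2 4 10 3 11)(8 13)|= 14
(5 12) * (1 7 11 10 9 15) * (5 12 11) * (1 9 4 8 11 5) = (1 7)(4 8 11 10)(9 15) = [0, 7, 2, 3, 8, 5, 6, 1, 11, 15, 4, 10, 12, 13, 14, 9]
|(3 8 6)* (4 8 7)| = 5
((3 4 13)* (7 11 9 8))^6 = (13)(7 9)(8 11)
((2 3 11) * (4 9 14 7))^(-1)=(2 11 3)(4 7 14 9)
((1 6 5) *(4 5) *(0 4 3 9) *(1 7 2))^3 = ((0 4 5 7 2 1 6 3 9))^3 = (0 7 6)(1 9 5)(2 3 4)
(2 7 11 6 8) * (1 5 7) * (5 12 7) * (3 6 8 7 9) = (1 12 9 3 6 7 11 8 2) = [0, 12, 1, 6, 4, 5, 7, 11, 2, 3, 10, 8, 9]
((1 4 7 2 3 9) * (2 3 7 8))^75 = ((1 4 8 2 7 3 9))^75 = (1 3 2 4 9 7 8)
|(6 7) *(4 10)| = |(4 10)(6 7)| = 2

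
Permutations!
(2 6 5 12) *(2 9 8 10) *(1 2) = (1 2 6 5 12 9 8 10) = [0, 2, 6, 3, 4, 12, 5, 7, 10, 8, 1, 11, 9]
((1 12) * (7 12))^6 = (12)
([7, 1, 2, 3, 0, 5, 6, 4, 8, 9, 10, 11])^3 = (11)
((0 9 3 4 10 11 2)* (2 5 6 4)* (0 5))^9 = (11)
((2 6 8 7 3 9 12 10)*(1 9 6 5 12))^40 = (12)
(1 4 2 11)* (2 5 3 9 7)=(1 4 5 3 9 7 2 11)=[0, 4, 11, 9, 5, 3, 6, 2, 8, 7, 10, 1]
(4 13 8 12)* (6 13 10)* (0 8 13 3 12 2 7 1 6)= (13)(0 8 2 7 1 6 3 12 4 10)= [8, 6, 7, 12, 10, 5, 3, 1, 2, 9, 0, 11, 4, 13]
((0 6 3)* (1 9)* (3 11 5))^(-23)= ((0 6 11 5 3)(1 9))^(-23)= (0 11 3 6 5)(1 9)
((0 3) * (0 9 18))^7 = ((0 3 9 18))^7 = (0 18 9 3)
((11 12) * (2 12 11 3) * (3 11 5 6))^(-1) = ((2 12 11 5 6 3))^(-1) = (2 3 6 5 11 12)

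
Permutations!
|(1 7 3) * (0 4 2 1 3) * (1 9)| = 6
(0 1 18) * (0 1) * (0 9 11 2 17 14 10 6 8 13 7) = [9, 18, 17, 3, 4, 5, 8, 0, 13, 11, 6, 2, 12, 7, 10, 15, 16, 14, 1] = (0 9 11 2 17 14 10 6 8 13 7)(1 18)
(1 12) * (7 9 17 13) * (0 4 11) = (0 4 11)(1 12)(7 9 17 13) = [4, 12, 2, 3, 11, 5, 6, 9, 8, 17, 10, 0, 1, 7, 14, 15, 16, 13]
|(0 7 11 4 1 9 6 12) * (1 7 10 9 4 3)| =|(0 10 9 6 12)(1 4 7 11 3)| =5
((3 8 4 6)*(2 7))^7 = ((2 7)(3 8 4 6))^7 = (2 7)(3 6 4 8)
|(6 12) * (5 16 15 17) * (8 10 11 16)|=|(5 8 10 11 16 15 17)(6 12)|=14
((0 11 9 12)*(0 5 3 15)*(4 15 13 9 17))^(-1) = (0 15 4 17 11)(3 5 12 9 13)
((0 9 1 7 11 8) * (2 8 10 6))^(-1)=((0 9 1 7 11 10 6 2 8))^(-1)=(0 8 2 6 10 11 7 1 9)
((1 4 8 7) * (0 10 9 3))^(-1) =(0 3 9 10)(1 7 8 4)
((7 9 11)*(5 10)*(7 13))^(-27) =((5 10)(7 9 11 13))^(-27) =(5 10)(7 9 11 13)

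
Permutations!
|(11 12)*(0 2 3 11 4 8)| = |(0 2 3 11 12 4 8)| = 7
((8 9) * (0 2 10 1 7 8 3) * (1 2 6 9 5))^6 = ((0 6 9 3)(1 7 8 5)(2 10))^6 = (10)(0 9)(1 8)(3 6)(5 7)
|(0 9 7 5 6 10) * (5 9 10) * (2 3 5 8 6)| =|(0 10)(2 3 5)(6 8)(7 9)| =6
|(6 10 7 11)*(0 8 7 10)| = 5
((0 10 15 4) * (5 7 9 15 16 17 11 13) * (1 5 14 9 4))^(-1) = (0 4 7 5 1 15 9 14 13 11 17 16 10)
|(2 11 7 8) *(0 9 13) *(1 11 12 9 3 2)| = |(0 3 2 12 9 13)(1 11 7 8)| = 12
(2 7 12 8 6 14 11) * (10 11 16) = [0, 1, 7, 3, 4, 5, 14, 12, 6, 9, 11, 2, 8, 13, 16, 15, 10] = (2 7 12 8 6 14 16 10 11)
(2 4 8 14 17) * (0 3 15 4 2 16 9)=(0 3 15 4 8 14 17 16 9)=[3, 1, 2, 15, 8, 5, 6, 7, 14, 0, 10, 11, 12, 13, 17, 4, 9, 16]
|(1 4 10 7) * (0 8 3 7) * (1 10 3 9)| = |(0 8 9 1 4 3 7 10)| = 8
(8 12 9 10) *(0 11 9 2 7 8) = (0 11 9 10)(2 7 8 12) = [11, 1, 7, 3, 4, 5, 6, 8, 12, 10, 0, 9, 2]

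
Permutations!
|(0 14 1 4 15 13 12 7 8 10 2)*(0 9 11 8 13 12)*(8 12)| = 13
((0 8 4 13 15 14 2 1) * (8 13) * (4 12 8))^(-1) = (0 1 2 14 15 13)(8 12)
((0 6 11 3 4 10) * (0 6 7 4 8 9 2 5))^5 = ((0 7 4 10 6 11 3 8 9 2 5))^5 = (0 11 5 6 2 10 9 4 8 7 3)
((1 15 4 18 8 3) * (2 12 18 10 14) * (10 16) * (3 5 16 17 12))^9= ((1 15 4 17 12 18 8 5 16 10 14 2 3))^9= (1 10 18 15 14 8 4 2 5 17 3 16 12)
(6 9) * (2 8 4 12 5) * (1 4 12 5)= (1 4 5 2 8 12)(6 9)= [0, 4, 8, 3, 5, 2, 9, 7, 12, 6, 10, 11, 1]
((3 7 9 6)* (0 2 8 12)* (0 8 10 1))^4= ((0 2 10 1)(3 7 9 6)(8 12))^4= (12)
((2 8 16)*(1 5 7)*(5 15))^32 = (2 16 8) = ((1 15 5 7)(2 8 16))^32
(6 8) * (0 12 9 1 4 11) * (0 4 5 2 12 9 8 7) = (0 9 1 5 2 12 8 6 7)(4 11) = [9, 5, 12, 3, 11, 2, 7, 0, 6, 1, 10, 4, 8]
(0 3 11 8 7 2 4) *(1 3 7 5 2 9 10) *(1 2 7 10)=(0 10 2 4)(1 3 11 8 5 7 9)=[10, 3, 4, 11, 0, 7, 6, 9, 5, 1, 2, 8]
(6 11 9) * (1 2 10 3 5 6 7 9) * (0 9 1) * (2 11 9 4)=[4, 11, 10, 5, 2, 6, 9, 1, 8, 7, 3, 0]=(0 4 2 10 3 5 6 9 7 1 11)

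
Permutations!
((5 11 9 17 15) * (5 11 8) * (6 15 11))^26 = (9 11 17)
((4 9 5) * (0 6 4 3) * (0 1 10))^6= (0 1 5 4)(3 9 6 10)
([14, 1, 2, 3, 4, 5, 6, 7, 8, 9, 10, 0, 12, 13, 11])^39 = (14)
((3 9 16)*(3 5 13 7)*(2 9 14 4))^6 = (2 3 5)(4 7 16)(9 14 13)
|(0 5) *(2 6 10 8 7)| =|(0 5)(2 6 10 8 7)| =10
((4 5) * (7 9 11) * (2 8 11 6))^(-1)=(2 6 9 7 11 8)(4 5)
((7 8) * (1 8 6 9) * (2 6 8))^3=((1 2 6 9)(7 8))^3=(1 9 6 2)(7 8)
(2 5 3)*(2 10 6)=[0, 1, 5, 10, 4, 3, 2, 7, 8, 9, 6]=(2 5 3 10 6)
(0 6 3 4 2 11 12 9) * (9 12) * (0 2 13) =(0 6 3 4 13)(2 11 9) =[6, 1, 11, 4, 13, 5, 3, 7, 8, 2, 10, 9, 12, 0]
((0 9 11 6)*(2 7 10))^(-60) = (11)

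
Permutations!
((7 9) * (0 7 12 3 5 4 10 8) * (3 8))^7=(0 9 8 7 12)(3 10 4 5)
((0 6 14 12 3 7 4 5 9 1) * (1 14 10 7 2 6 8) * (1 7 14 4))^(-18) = (14)(0 7)(1 8)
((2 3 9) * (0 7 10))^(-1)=(0 10 7)(2 9 3)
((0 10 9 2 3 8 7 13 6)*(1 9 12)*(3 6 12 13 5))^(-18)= (0 2 1 13)(3 7)(5 8)(6 9 12 10)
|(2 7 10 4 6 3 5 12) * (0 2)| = |(0 2 7 10 4 6 3 5 12)| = 9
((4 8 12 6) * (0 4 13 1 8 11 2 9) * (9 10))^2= (0 11 10)(1 12 13 8 6)(2 9 4)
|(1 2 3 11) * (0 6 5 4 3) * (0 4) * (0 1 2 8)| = 20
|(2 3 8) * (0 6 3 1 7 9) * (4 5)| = |(0 6 3 8 2 1 7 9)(4 5)| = 8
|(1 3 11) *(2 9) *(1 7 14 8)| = 6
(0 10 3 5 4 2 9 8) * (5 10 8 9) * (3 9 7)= (0 8)(2 5 4)(3 10 9 7)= [8, 1, 5, 10, 2, 4, 6, 3, 0, 7, 9]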